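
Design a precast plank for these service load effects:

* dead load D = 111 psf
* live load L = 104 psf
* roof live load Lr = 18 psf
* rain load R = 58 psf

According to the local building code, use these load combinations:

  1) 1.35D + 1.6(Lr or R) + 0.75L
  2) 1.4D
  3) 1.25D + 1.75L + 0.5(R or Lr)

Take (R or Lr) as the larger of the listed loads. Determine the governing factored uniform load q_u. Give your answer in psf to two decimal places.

(Lr or R) → R = 58 psf; (R or Lr) → R = 58 psf.
1) 1.35(111) + 1.6(58) + 0.75(104) = 320.65
2) 1.4(111) = 155.40
3) 1.25(111) + 1.75(104) + 0.5(58) = 349.75
The controlling combination is 3, giving 349.75 psf.

349.75 psf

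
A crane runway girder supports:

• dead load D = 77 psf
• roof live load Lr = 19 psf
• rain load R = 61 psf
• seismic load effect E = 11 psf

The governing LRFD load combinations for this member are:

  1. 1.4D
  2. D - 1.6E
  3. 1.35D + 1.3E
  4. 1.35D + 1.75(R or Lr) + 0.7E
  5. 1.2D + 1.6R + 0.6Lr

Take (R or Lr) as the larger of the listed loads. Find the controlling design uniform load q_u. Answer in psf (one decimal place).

218.4 psf

(R or Lr) → R = 61 psf.
1. 1.4(77) = 107.8
2. 1.0(77) - 1.6(11) = 59.4
3. 1.35(77) + 1.3(11) = 118.3
4. 1.35(77) + 1.75(61) + 0.7(11) = 218.4
5. 1.2(77) + 1.6(61) + 0.6(19) = 201.4
Combination 4 governs: q_u = 218.4 psf.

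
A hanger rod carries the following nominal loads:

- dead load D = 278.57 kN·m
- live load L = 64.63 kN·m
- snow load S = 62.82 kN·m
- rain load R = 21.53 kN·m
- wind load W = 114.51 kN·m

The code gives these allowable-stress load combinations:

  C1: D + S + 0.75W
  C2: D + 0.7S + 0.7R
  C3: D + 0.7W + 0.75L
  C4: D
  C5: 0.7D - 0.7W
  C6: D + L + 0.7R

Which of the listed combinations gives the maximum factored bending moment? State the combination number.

C1: 1.0(278.57) + 1.0(62.82) + 0.75(114.51) = 427.27
C2: 1.0(278.57) + 0.7(62.82) + 0.7(21.53) = 337.62
C3: 1.0(278.57) + 0.7(114.51) + 0.75(64.63) = 407.20
C4: 1.0(278.57) = 278.57
C5: 0.7(278.57) - 0.7(114.51) = 114.84
C6: 1.0(278.57) + 1.0(64.63) + 0.7(21.53) = 358.27
The largest value is 427.27 kN·m from combination 1.

Combination 1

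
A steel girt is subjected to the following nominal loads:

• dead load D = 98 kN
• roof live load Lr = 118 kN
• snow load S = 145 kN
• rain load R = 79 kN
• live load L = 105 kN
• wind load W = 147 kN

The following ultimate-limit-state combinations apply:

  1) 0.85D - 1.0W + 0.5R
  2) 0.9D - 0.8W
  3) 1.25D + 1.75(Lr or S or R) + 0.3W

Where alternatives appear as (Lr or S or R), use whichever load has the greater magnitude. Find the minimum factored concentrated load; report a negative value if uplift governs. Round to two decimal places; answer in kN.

(Lr or S or R) → S = 145 kN.
1) 0.85(98) - 1.0(147) + 0.5(79) = 83.30 - 147.00 + 39.50 = -24.20
2) 0.9(98) - 0.8(147) = 88.20 - 117.60 = -29.40
3) 1.25(98) + 1.75(145) + 0.3(147) = 122.50 + 253.75 + 44.10 = 420.35
Combination 2 gives the minimum: -29.40 kN.

-29.40 kN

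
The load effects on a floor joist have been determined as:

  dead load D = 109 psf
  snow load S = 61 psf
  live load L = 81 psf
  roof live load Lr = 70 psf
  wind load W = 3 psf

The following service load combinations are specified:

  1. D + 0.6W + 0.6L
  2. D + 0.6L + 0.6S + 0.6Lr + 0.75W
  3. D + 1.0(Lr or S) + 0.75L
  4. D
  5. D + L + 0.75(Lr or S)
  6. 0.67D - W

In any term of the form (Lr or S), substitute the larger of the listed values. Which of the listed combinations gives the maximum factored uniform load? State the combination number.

Combination 5

(Lr or S) → Lr = 70 psf.
1. 1.0(109) + 0.6(3) + 0.6(81) = 109.0 + 1.8 + 48.6 = 159.4
2. 1.0(109) + 0.6(81) + 0.6(61) + 0.6(70) + 0.75(3) = 109.0 + 48.6 + 36.6 + 42.0 + 2.3 = 238.5
3. 1.0(109) + 1.0(70) + 0.75(81) = 109.0 + 70.0 + 60.8 = 239.8
4. 1.0(109) = 109.0
5. 1.0(109) + 1.0(81) + 0.75(70) = 109.0 + 81.0 + 52.5 = 242.5
6. 0.67(109) - 1.0(3) = 73.0 - 3.0 = 70.0
The largest value is 242.5 psf from combination 5.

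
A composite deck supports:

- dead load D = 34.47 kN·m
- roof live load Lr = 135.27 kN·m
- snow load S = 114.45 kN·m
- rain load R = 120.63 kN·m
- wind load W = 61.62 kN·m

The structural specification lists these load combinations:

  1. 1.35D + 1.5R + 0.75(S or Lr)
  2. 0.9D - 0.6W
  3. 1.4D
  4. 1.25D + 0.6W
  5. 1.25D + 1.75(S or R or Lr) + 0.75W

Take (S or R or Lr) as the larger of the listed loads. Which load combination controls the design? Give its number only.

Combination 1

(S or Lr) → Lr = 135.27 kN·m; (S or R or Lr) → Lr = 135.27 kN·m.
1. 1.35(34.47) + 1.5(120.63) + 0.75(135.27) = 328.93
2. 0.9(34.47) - 0.6(61.62) = -5.95
3. 1.4(34.47) = 48.26
4. 1.25(34.47) + 0.6(61.62) = 80.06
5. 1.25(34.47) + 1.75(135.27) + 0.75(61.62) = 326.03
The largest value is 328.93 kN·m from combination 1.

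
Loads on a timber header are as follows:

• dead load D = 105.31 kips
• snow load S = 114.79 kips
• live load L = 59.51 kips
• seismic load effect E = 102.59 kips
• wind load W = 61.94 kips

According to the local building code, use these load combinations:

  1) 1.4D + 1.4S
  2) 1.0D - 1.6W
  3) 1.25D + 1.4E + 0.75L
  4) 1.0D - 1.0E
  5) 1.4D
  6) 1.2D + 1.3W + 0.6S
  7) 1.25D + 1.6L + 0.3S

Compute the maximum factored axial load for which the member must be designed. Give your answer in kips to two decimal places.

1) 1.4(105.31) + 1.4(114.79) = 147.43 + 160.71 = 308.14
2) 1.0(105.31) - 1.6(61.94) = 105.31 - 99.10 = 6.21
3) 1.25(105.31) + 1.4(102.59) + 0.75(59.51) = 131.64 + 143.63 + 44.63 = 319.90
4) 1.0(105.31) - 1.0(102.59) = 105.31 - 102.59 = 2.72
5) 1.4(105.31) = 147.43
6) 1.2(105.31) + 1.3(61.94) + 0.6(114.79) = 275.77
7) 1.25(105.31) + 1.6(59.51) + 0.3(114.79) = 261.29
The controlling combination is 3, giving 319.90 kips.

319.90 kips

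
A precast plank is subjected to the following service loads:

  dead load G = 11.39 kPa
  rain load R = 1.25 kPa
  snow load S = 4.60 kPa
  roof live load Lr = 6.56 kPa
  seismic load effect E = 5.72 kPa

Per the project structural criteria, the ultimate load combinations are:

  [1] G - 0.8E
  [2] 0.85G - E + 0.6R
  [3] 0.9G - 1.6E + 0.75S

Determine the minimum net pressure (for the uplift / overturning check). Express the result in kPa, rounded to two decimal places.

4.55 kPa

[1] 1.0(11.39) - 0.8(5.72) = 11.39 - 4.58 = 6.81
[2] 0.85(11.39) - 1.0(5.72) + 0.6(1.25) = 9.68 - 5.72 + 0.75 = 4.71
[3] 0.9(11.39) - 1.6(5.72) + 0.75(4.60) = 10.25 - 9.15 + 3.45 = 4.55
Combination 3 gives the minimum: 4.55 kPa.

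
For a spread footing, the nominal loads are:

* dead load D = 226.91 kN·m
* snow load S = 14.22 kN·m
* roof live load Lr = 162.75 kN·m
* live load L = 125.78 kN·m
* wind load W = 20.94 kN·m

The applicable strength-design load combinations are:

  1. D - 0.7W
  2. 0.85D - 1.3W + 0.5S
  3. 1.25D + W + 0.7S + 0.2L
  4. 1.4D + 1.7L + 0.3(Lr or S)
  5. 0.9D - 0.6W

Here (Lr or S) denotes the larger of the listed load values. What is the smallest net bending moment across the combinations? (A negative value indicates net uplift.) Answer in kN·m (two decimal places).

172.76 kN·m

(Lr or S) → Lr = 162.75 kN·m.
1. 1.0(226.91) - 0.7(20.94) = 226.91 - 14.66 = 212.25
2. 0.85(226.91) - 1.3(20.94) + 0.5(14.22) = 192.87 - 27.22 + 7.11 = 172.76
3. 1.25(226.91) + 1.0(20.94) + 0.7(14.22) + 0.2(125.78) = 283.64 + 20.94 + 9.95 + 25.16 = 339.69
4. 1.4(226.91) + 1.7(125.78) + 0.3(162.75) = 317.67 + 213.83 + 48.83 = 580.33
5. 0.9(226.91) - 0.6(20.94) = 204.22 - 12.56 = 191.66
Combination 2 gives the minimum: 172.76 kN·m.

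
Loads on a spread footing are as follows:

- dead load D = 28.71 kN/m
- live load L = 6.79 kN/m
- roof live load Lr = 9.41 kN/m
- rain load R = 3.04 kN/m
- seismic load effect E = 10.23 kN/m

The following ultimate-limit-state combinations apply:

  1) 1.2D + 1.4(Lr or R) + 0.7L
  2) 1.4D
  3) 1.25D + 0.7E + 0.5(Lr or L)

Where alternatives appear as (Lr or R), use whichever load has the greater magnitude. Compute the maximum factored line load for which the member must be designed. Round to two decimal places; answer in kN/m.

(Lr or R) → Lr = 9.41 kN/m; (Lr or L) → Lr = 9.41 kN/m.
1) 1.2(28.71) + 1.4(9.41) + 0.7(6.79) = 52.38
2) 1.4(28.71) = 40.19
3) 1.25(28.71) + 0.7(10.23) + 0.5(9.41) = 47.75
The controlling combination is 1, giving 52.38 kN/m.

52.38 kN/m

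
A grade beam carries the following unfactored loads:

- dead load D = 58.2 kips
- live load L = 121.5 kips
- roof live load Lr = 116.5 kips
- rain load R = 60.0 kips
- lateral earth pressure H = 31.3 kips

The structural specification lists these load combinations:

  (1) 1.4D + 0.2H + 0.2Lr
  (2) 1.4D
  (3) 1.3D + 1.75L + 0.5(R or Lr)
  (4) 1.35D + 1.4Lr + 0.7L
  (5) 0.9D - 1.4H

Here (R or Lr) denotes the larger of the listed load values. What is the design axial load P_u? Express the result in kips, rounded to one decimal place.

(R or Lr) → Lr = 116.5 kips.
(1) 1.4(58.2) + 0.2(31.3) + 0.2(116.5) = 111.0
(2) 1.4(58.2) = 81.5
(3) 1.3(58.2) + 1.75(121.5) + 0.5(116.5) = 346.5
(4) 1.35(58.2) + 1.4(116.5) + 0.7(121.5) = 326.7
(5) 0.9(58.2) - 1.4(31.3) = 52.4 - 43.8 = 8.6
Maximum is from combination 3.

346.5 kips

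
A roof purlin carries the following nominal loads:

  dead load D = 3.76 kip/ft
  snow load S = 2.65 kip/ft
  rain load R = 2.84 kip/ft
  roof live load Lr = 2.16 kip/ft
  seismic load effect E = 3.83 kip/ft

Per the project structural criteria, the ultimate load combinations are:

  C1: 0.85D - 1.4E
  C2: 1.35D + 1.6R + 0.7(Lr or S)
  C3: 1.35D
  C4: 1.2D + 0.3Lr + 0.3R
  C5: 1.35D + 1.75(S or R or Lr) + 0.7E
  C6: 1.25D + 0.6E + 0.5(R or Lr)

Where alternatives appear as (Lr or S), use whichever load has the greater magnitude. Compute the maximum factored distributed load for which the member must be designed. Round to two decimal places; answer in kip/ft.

12.73 kip/ft

(Lr or S) → S = 2.65 kip/ft; (S or R or Lr) → R = 2.84 kip/ft; (R or Lr) → R = 2.84 kip/ft.
C1: 0.85(3.76) - 1.4(3.83) = -2.17
C2: 1.35(3.76) + 1.6(2.84) + 0.7(2.65) = 11.48
C3: 1.35(3.76) = 5.08
C4: 1.2(3.76) + 0.3(2.16) + 0.3(2.84) = 6.01
C5: 1.35(3.76) + 1.75(2.84) + 0.7(3.83) = 12.73
C6: 1.25(3.76) + 0.6(3.83) + 0.5(2.84) = 8.42
Maximum is from combination 5.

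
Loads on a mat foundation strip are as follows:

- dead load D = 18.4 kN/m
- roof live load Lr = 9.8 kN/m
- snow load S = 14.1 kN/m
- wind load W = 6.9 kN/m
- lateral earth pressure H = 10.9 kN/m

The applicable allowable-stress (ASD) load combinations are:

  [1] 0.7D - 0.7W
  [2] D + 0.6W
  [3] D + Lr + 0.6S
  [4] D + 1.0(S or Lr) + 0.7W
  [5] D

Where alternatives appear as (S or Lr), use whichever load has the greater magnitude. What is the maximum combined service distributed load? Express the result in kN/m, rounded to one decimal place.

37.3 kN/m

(S or Lr) → S = 14.1 kN/m.
[1] 0.7(18.4) - 0.7(6.9) = 12.9 - 4.8 = 8.1
[2] 1.0(18.4) + 0.6(6.9) = 18.4 + 4.1 = 22.5
[3] 1.0(18.4) + 1.0(9.8) + 0.6(14.1) = 18.4 + 9.8 + 8.5 = 36.7
[4] 1.0(18.4) + 1.0(14.1) + 0.7(6.9) = 18.4 + 14.1 + 4.8 = 37.3
[5] 1.0(18.4) = 18.4
The controlling combination is 4, giving 37.3 kN/m.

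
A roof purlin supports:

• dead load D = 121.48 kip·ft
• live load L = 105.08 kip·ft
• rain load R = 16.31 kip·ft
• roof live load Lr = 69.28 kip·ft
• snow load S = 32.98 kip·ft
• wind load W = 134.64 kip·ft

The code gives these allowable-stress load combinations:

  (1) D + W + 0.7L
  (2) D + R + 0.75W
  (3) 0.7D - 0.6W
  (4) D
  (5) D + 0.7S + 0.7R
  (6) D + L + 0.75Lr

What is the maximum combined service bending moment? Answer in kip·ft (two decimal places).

329.68 kip·ft

(1) 1.0(121.48) + 1.0(134.64) + 0.7(105.08) = 121.48 + 134.64 + 73.56 = 329.68
(2) 1.0(121.48) + 1.0(16.31) + 0.75(134.64) = 121.48 + 16.31 + 100.98 = 238.77
(3) 0.7(121.48) - 0.6(134.64) = 4.25
(4) 1.0(121.48) = 121.48
(5) 1.0(121.48) + 0.7(32.98) + 0.7(16.31) = 155.98
(6) 1.0(121.48) + 1.0(105.08) + 0.75(69.28) = 121.48 + 105.08 + 51.96 = 278.52
The controlling combination is 1, giving 329.68 kip·ft.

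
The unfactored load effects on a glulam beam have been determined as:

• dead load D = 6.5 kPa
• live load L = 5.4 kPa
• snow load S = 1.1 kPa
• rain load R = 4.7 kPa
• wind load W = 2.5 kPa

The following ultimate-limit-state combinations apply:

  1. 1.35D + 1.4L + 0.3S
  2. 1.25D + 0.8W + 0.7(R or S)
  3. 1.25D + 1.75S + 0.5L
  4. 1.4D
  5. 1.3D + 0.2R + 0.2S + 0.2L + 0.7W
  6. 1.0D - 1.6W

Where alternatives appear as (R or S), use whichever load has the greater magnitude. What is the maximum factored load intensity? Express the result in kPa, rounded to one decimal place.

(R or S) → R = 4.7 kPa.
1. 1.35(6.5) + 1.4(5.4) + 0.3(1.1) = 8.8 + 7.6 + 0.3 = 16.7
2. 1.25(6.5) + 0.8(2.5) + 0.7(4.7) = 8.1 + 2.0 + 3.3 = 13.4
3. 1.25(6.5) + 1.75(1.1) + 0.5(5.4) = 12.8
4. 1.4(6.5) = 9.1
5. 1.3(6.5) + 0.2(4.7) + 0.2(1.1) + 0.2(5.4) + 0.7(2.5) = 12.4
6. 1.0(6.5) - 1.6(2.5) = 6.5 - 4.0 = 2.5
Maximum is from combination 1.

16.7 kPa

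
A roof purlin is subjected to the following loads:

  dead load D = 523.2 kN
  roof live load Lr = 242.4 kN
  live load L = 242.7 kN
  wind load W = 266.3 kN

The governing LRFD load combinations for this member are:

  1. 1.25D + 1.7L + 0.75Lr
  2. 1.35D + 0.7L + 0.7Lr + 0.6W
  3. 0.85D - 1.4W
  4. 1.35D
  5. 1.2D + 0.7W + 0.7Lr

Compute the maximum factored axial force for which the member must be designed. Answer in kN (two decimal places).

1. 1.25(523.2) + 1.7(242.7) + 0.75(242.4) = 1248.39
2. 1.35(523.2) + 0.7(242.7) + 0.7(242.4) + 0.6(266.3) = 1205.67
3. 0.85(523.2) - 1.4(266.3) = 71.90
4. 1.35(523.2) = 706.32
5. 1.2(523.2) + 0.7(266.3) + 0.7(242.4) = 983.93
Combination 1 governs: N_u = 1248.39 kN.

1248.39 kN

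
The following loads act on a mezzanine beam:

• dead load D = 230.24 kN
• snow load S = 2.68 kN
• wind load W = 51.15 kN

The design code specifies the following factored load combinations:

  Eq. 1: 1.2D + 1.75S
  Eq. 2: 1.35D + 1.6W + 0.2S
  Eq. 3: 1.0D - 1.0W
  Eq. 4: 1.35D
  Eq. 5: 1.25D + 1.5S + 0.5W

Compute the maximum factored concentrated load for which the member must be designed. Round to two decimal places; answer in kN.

393.20 kN

Eq. 1: 1.2(230.24) + 1.75(2.68) = 276.29 + 4.69 = 280.98
Eq. 2: 1.35(230.24) + 1.6(51.15) + 0.2(2.68) = 310.82 + 81.84 + 0.54 = 393.20
Eq. 3: 1.0(230.24) - 1.0(51.15) = 230.24 - 51.15 = 179.09
Eq. 4: 1.35(230.24) = 310.82
Eq. 5: 1.25(230.24) + 1.5(2.68) + 0.5(51.15) = 287.80 + 4.02 + 25.58 = 317.40
Maximum is from combination 2.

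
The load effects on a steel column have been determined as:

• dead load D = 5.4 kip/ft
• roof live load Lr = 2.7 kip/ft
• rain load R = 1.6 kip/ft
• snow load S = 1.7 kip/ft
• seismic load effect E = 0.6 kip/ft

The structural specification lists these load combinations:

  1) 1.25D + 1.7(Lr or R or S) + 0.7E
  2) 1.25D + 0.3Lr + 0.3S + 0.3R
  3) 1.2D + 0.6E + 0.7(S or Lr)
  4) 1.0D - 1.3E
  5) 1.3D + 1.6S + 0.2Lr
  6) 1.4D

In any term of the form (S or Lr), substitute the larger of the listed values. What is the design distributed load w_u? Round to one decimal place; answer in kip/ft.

11.8 kip/ft

(Lr or R or S) → Lr = 2.7 kip/ft; (S or Lr) → Lr = 2.7 kip/ft.
1) 1.25(5.4) + 1.7(2.7) + 0.7(0.6) = 11.8
2) 1.25(5.4) + 0.3(2.7) + 0.3(1.7) + 0.3(1.6) = 8.6
3) 1.2(5.4) + 0.6(0.6) + 0.7(2.7) = 8.7
4) 1.0(5.4) - 1.3(0.6) = 4.6
5) 1.3(5.4) + 1.6(1.7) + 0.2(2.7) = 10.3
6) 1.4(5.4) = 7.6
Maximum is from combination 1.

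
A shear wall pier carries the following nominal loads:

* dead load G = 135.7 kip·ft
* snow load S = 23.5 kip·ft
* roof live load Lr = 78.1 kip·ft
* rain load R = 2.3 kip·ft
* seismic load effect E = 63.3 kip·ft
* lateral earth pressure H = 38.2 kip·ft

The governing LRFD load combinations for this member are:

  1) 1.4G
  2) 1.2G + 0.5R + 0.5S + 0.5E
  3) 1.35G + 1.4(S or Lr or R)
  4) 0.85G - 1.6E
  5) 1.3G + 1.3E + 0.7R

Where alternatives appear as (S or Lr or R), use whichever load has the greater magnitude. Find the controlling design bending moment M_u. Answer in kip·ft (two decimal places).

292.54 kip·ft

(S or Lr or R) → Lr = 78.1 kip·ft.
1) 1.4(135.7) = 189.98
2) 1.2(135.7) + 0.5(2.3) + 0.5(23.5) + 0.5(63.3) = 162.84 + 1.15 + 11.75 + 31.65 = 207.39
3) 1.35(135.7) + 1.4(78.1) = 183.20 + 109.34 = 292.54
4) 0.85(135.7) - 1.6(63.3) = 115.35 - 101.28 = 14.07
5) 1.3(135.7) + 1.3(63.3) + 0.7(2.3) = 176.41 + 82.29 + 1.61 = 260.31
Combination 3 governs: M_u = 292.54 kip·ft.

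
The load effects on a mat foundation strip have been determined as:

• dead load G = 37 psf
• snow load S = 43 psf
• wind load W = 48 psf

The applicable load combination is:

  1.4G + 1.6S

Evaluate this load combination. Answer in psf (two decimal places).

1.4(37) + 1.6(43) = 51.80 + 68.80 = 120.60
q_u = 120.60 psf.

120.60 psf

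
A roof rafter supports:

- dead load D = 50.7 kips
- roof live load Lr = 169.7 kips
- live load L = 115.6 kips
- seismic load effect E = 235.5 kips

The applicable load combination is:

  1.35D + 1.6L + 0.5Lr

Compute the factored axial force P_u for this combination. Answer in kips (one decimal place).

1.35(50.7) + 1.6(115.6) + 0.5(169.7) = 68.4 + 185.0 + 84.9 = 338.3
P_u = 338.3 kips.

338.3 kips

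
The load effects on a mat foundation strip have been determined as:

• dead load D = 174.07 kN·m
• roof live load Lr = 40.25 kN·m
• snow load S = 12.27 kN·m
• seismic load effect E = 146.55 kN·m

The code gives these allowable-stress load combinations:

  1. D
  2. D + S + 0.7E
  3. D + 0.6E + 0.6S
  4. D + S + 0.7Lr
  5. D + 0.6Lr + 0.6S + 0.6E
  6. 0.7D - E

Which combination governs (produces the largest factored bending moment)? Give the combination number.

Combination 5

1. 1.0(174.07) = 174.07
2. 1.0(174.07) + 1.0(12.27) + 0.7(146.55) = 174.07 + 12.27 + 102.59 = 288.93
3. 1.0(174.07) + 0.6(146.55) + 0.6(12.27) = 174.07 + 87.93 + 7.36 = 269.36
4. 1.0(174.07) + 1.0(12.27) + 0.7(40.25) = 174.07 + 12.27 + 28.18 = 214.52
5. 1.0(174.07) + 0.6(40.25) + 0.6(12.27) + 0.6(146.55) = 174.07 + 24.15 + 7.36 + 87.93 = 293.51
6. 0.7(174.07) - 1.0(146.55) = 121.85 - 146.55 = -24.70
The largest value is 293.51 kN·m from combination 5.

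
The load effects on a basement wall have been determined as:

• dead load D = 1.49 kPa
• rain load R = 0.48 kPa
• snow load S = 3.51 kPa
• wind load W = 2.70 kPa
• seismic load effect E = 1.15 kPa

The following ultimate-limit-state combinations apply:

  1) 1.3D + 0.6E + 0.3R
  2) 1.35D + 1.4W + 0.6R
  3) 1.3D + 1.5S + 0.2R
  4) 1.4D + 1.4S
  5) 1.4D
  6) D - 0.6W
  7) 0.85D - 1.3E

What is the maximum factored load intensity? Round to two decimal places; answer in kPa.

7.30 kPa

1) 1.3(1.49) + 0.6(1.15) + 0.3(0.48) = 1.94 + 0.69 + 0.14 = 2.77
2) 1.35(1.49) + 1.4(2.70) + 0.6(0.48) = 2.01 + 3.78 + 0.29 = 6.08
3) 1.3(1.49) + 1.5(3.51) + 0.2(0.48) = 7.30
4) 1.4(1.49) + 1.4(3.51) = 2.09 + 4.91 = 7.00
5) 1.4(1.49) = 2.09
6) 1.0(1.49) - 0.6(2.70) = 1.49 - 1.62 = -0.13
7) 0.85(1.49) - 1.3(1.15) = 1.27 - 1.50 = -0.23
The controlling combination is 3, giving 7.30 kPa.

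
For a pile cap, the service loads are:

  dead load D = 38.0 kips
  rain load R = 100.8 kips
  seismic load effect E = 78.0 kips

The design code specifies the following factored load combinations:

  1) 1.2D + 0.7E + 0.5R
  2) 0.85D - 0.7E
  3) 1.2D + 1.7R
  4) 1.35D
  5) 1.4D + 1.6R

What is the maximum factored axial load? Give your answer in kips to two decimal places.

1) 1.2(38.0) + 0.7(78.0) + 0.5(100.8) = 45.60 + 54.60 + 50.40 = 150.60
2) 0.85(38.0) - 0.7(78.0) = 32.30 - 54.60 = -22.30
3) 1.2(38.0) + 1.7(100.8) = 45.60 + 171.36 = 216.96
4) 1.35(38.0) = 51.30
5) 1.4(38.0) + 1.6(100.8) = 53.20 + 161.28 = 214.48
Combination 3 governs: P_u = 216.96 kips.

216.96 kips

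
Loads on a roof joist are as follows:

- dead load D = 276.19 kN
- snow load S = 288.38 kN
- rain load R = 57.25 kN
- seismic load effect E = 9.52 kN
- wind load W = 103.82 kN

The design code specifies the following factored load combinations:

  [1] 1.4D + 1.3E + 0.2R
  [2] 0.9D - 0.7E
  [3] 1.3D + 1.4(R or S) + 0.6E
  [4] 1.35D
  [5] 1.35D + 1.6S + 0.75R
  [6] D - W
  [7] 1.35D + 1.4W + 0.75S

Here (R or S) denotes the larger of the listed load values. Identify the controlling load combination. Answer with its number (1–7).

Combination 5

(R or S) → S = 288.38 kN.
[1] 1.4(276.19) + 1.3(9.52) + 0.2(57.25) = 410.49
[2] 0.9(276.19) - 0.7(9.52) = 248.57 - 6.66 = 241.91
[3] 1.3(276.19) + 1.4(288.38) + 0.6(9.52) = 359.05 + 403.73 + 5.71 = 768.49
[4] 1.35(276.19) = 372.86
[5] 1.35(276.19) + 1.6(288.38) + 0.75(57.25) = 877.20
[6] 1.0(276.19) - 1.0(103.82) = 276.19 - 103.82 = 172.37
[7] 1.35(276.19) + 1.4(103.82) + 0.75(288.38) = 734.49
The largest value is 877.20 kN from combination 5.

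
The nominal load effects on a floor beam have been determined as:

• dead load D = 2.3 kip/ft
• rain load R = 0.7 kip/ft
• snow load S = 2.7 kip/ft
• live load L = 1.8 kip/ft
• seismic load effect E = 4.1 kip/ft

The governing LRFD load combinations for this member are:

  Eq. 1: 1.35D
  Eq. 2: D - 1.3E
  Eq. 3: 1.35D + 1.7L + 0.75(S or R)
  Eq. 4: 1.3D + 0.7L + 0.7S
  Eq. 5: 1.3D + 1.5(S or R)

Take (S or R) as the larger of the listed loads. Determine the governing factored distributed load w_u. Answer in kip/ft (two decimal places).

8.19 kip/ft

(S or R) → S = 2.7 kip/ft.
Eq. 1: 1.35(2.3) = 3.11
Eq. 2: 1.0(2.3) - 1.3(4.1) = -3.03
Eq. 3: 1.35(2.3) + 1.7(1.8) + 0.75(2.7) = 8.19
Eq. 4: 1.3(2.3) + 0.7(1.8) + 0.7(2.7) = 6.14
Eq. 5: 1.3(2.3) + 1.5(2.7) = 7.04
The controlling combination is 3, giving 8.19 kip/ft.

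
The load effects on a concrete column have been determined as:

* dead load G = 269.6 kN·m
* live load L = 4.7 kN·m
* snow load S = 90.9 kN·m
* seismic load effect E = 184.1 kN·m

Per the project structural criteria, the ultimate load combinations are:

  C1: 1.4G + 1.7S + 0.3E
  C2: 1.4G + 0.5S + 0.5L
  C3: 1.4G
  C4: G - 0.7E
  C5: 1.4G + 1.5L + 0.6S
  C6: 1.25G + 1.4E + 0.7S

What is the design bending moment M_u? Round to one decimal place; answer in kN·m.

658.4 kN·m

C1: 1.4(269.6) + 1.7(90.9) + 0.3(184.1) = 587.2
C2: 1.4(269.6) + 0.5(90.9) + 0.5(4.7) = 425.2
C3: 1.4(269.6) = 377.4
C4: 1.0(269.6) - 0.7(184.1) = 140.7
C5: 1.4(269.6) + 1.5(4.7) + 0.6(90.9) = 439.0
C6: 1.25(269.6) + 1.4(184.1) + 0.7(90.9) = 658.4
Combination 6 governs: M_u = 658.4 kN·m.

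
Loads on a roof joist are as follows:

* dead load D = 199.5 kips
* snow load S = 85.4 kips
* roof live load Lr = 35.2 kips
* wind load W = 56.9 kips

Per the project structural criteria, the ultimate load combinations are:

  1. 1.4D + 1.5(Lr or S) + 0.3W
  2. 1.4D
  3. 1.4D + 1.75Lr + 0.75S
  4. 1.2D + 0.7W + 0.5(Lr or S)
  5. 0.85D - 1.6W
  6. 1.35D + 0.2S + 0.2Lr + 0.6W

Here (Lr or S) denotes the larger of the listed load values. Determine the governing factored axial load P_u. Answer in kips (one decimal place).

424.5 kips

(Lr or S) → S = 85.4 kips.
1. 1.4(199.5) + 1.5(85.4) + 0.3(56.9) = 279.3 + 128.1 + 17.1 = 424.5
2. 1.4(199.5) = 279.3
3. 1.4(199.5) + 1.75(35.2) + 0.75(85.4) = 279.3 + 61.6 + 64.1 = 405.0
4. 1.2(199.5) + 0.7(56.9) + 0.5(85.4) = 239.4 + 39.8 + 42.7 = 321.9
5. 0.85(199.5) - 1.6(56.9) = 78.5
6. 1.35(199.5) + 0.2(85.4) + 0.2(35.2) + 0.6(56.9) = 327.6
Maximum is from combination 1.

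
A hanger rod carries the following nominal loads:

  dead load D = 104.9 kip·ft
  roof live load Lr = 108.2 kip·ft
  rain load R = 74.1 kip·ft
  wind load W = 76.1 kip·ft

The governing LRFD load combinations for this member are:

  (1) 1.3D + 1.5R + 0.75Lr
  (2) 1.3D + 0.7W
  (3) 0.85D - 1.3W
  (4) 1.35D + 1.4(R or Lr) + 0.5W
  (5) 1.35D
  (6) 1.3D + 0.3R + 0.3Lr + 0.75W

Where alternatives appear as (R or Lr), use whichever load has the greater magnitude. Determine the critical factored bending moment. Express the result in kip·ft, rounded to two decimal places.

(R or Lr) → Lr = 108.2 kip·ft.
(1) 1.3(104.9) + 1.5(74.1) + 0.75(108.2) = 136.37 + 111.15 + 81.15 = 328.67
(2) 1.3(104.9) + 0.7(76.1) = 136.37 + 53.27 = 189.64
(3) 0.85(104.9) - 1.3(76.1) = -9.77
(4) 1.35(104.9) + 1.4(108.2) + 0.5(76.1) = 141.62 + 151.48 + 38.05 = 331.15
(5) 1.35(104.9) = 141.62
(6) 1.3(104.9) + 0.3(74.1) + 0.3(108.2) + 0.75(76.1) = 136.37 + 22.23 + 32.46 + 57.08 = 248.14
Combination 4 governs: M_u = 331.15 kip·ft.

331.15 kip·ft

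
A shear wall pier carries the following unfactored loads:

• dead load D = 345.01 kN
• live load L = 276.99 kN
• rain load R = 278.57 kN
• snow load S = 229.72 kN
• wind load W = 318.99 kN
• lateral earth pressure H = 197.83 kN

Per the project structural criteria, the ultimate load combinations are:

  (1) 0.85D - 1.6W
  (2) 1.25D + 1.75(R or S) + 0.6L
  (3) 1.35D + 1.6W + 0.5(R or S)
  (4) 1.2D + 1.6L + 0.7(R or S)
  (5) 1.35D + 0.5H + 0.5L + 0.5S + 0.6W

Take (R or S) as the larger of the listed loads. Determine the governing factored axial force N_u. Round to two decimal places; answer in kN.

1115.43 kN

(R or S) → R = 278.57 kN.
(1) 0.85(345.01) - 1.6(318.99) = -217.13
(2) 1.25(345.01) + 1.75(278.57) + 0.6(276.99) = 431.26 + 487.50 + 166.19 = 1084.95
(3) 1.35(345.01) + 1.6(318.99) + 0.5(278.57) = 465.76 + 510.38 + 139.29 = 1115.43
(4) 1.2(345.01) + 1.6(276.99) + 0.7(278.57) = 1052.20
(5) 1.35(345.01) + 0.5(197.83) + 0.5(276.99) + 0.5(229.72) + 0.6(318.99) = 465.76 + 98.92 + 138.50 + 114.86 + 191.39 = 1009.43
The controlling combination is 3, giving 1115.43 kN.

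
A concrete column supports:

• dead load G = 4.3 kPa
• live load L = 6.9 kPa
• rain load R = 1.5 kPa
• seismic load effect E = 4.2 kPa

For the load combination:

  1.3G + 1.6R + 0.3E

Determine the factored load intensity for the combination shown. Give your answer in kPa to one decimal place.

9.3 kPa

1.3(4.3) + 1.6(1.5) + 0.3(4.2) = 5.6 + 2.4 + 1.3 = 9.3
q_u = 9.3 kPa.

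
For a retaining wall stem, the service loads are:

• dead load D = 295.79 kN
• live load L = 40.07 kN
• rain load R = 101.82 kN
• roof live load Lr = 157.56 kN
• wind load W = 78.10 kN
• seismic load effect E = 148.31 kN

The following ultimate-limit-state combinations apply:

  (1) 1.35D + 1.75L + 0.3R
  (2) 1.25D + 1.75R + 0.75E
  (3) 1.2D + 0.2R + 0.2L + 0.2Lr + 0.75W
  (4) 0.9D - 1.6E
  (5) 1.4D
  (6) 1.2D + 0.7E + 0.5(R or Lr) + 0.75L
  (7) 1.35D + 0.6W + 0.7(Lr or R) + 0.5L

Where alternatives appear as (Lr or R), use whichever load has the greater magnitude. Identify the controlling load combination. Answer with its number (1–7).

(R or Lr) → Lr = 157.56 kN; (Lr or R) → Lr = 157.56 kN.
(1) 1.35(295.79) + 1.75(40.07) + 0.3(101.82) = 399.32 + 70.12 + 30.55 = 499.99
(2) 1.25(295.79) + 1.75(101.82) + 0.75(148.31) = 369.74 + 178.19 + 111.23 = 659.16
(3) 1.2(295.79) + 0.2(101.82) + 0.2(40.07) + 0.2(157.56) + 0.75(78.10) = 354.95 + 20.36 + 8.01 + 31.51 + 58.58 = 473.41
(4) 0.9(295.79) - 1.6(148.31) = 28.92
(5) 1.4(295.79) = 414.11
(6) 1.2(295.79) + 0.7(148.31) + 0.5(157.56) + 0.75(40.07) = 354.95 + 103.82 + 78.78 + 30.05 = 567.60
(7) 1.35(295.79) + 0.6(78.10) + 0.7(157.56) + 0.5(40.07) = 576.50
The largest value is 659.16 kN from combination 2.

Combination 2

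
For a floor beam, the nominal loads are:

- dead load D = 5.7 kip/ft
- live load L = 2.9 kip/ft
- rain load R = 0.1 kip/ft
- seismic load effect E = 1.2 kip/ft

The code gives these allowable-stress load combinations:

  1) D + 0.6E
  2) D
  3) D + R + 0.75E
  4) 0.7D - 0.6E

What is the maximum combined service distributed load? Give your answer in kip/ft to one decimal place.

6.7 kip/ft

1) 1.0(5.7) + 0.6(1.2) = 5.7 + 0.7 = 6.4
2) 1.0(5.7) = 5.7
3) 1.0(5.7) + 1.0(0.1) + 0.75(1.2) = 5.7 + 0.1 + 0.9 = 6.7
4) 0.7(5.7) - 0.6(1.2) = 4.0 - 0.7 = 3.3
The controlling combination is 3, giving 6.7 kip/ft.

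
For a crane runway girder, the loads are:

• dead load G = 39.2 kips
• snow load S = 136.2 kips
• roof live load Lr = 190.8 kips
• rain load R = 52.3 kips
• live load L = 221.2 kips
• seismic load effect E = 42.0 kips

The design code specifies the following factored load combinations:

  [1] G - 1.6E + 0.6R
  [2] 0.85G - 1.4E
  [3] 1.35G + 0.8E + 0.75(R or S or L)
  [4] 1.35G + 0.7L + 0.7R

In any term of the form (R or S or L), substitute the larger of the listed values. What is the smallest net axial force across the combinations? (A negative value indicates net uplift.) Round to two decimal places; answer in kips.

(R or S or L) → L = 221.2 kips.
[1] 1.0(39.2) - 1.6(42.0) + 0.6(52.3) = 3.38
[2] 0.85(39.2) - 1.4(42.0) = -25.48
[3] 1.35(39.2) + 0.8(42.0) + 0.75(221.2) = 252.42
[4] 1.35(39.2) + 0.7(221.2) + 0.7(52.3) = 244.37
Combination 2 gives the minimum: -25.48 kips.

-25.48 kips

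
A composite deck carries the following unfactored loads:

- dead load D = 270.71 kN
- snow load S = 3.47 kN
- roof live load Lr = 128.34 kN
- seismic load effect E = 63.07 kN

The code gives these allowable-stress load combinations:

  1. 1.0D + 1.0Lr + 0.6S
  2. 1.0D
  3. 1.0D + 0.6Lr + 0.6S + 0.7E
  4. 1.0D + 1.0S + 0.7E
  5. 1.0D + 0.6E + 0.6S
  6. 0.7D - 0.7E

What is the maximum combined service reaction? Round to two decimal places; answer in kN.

1. 1.0(270.71) + 1.0(128.34) + 0.6(3.47) = 270.71 + 128.34 + 2.08 = 401.13
2. 1.0(270.71) = 270.71
3. 1.0(270.71) + 0.6(128.34) + 0.6(3.47) + 0.7(63.07) = 393.95
4. 1.0(270.71) + 1.0(3.47) + 0.7(63.07) = 270.71 + 3.47 + 44.15 = 318.33
5. 1.0(270.71) + 0.6(63.07) + 0.6(3.47) = 270.71 + 37.84 + 2.08 = 310.63
6. 0.7(270.71) - 0.7(63.07) = 189.50 - 44.15 = 145.35
Maximum is from combination 1.

401.13 kN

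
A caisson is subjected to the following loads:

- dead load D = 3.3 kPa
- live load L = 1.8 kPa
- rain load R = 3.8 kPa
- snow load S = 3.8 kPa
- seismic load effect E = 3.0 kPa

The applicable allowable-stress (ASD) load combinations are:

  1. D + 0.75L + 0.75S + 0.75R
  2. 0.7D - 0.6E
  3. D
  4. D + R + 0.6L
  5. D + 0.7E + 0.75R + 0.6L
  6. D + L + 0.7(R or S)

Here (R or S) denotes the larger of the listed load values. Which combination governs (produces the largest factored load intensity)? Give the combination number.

(R or S) → R = 3.8 kPa.
1. 1.0(3.3) + 0.75(1.8) + 0.75(3.8) + 0.75(3.8) = 10.4
2. 0.7(3.3) - 0.6(3.0) = 2.3 - 1.8 = 0.5
3. 1.0(3.3) = 3.3
4. 1.0(3.3) + 1.0(3.8) + 0.6(1.8) = 3.3 + 3.8 + 1.1 = 8.2
5. 1.0(3.3) + 0.7(3.0) + 0.75(3.8) + 0.6(1.8) = 9.3
6. 1.0(3.3) + 1.0(1.8) + 0.7(3.8) = 3.3 + 1.8 + 2.7 = 7.8
The largest value is 10.4 kPa from combination 1.

Combination 1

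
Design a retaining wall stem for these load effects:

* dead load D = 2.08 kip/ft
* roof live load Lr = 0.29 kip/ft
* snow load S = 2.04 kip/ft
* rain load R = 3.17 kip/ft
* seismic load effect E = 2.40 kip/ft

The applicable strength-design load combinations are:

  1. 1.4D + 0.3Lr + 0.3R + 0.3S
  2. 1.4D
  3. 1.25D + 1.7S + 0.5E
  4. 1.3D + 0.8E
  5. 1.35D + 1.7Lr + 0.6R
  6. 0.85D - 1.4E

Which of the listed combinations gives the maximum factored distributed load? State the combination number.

Combination 3

1. 1.4(2.08) + 0.3(0.29) + 0.3(3.17) + 0.3(2.04) = 2.91 + 0.09 + 0.95 + 0.61 = 4.56
2. 1.4(2.08) = 2.91
3. 1.25(2.08) + 1.7(2.04) + 0.5(2.40) = 2.60 + 3.47 + 1.20 = 7.27
4. 1.3(2.08) + 0.8(2.40) = 2.70 + 1.92 = 4.62
5. 1.35(2.08) + 1.7(0.29) + 0.6(3.17) = 2.81 + 0.49 + 1.90 = 5.20
6. 0.85(2.08) - 1.4(2.40) = 1.77 - 3.36 = -1.59
The largest value is 7.27 kip/ft from combination 3.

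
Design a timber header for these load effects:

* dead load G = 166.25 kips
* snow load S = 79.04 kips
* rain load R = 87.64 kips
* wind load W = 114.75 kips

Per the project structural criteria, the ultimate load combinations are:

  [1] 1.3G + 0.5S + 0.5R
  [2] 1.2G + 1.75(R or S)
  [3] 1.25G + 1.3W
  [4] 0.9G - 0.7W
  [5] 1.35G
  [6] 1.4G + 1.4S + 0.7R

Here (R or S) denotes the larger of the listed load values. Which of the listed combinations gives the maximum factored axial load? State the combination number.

(R or S) → R = 87.64 kips.
[1] 1.3(166.25) + 0.5(79.04) + 0.5(87.64) = 216.13 + 39.52 + 43.82 = 299.47
[2] 1.2(166.25) + 1.75(87.64) = 199.50 + 153.37 = 352.87
[3] 1.25(166.25) + 1.3(114.75) = 207.81 + 149.18 = 356.99
[4] 0.9(166.25) - 0.7(114.75) = 149.63 - 80.33 = 69.30
[5] 1.35(166.25) = 224.44
[6] 1.4(166.25) + 1.4(79.04) + 0.7(87.64) = 404.75
The largest value is 404.75 kips from combination 6.

Combination 6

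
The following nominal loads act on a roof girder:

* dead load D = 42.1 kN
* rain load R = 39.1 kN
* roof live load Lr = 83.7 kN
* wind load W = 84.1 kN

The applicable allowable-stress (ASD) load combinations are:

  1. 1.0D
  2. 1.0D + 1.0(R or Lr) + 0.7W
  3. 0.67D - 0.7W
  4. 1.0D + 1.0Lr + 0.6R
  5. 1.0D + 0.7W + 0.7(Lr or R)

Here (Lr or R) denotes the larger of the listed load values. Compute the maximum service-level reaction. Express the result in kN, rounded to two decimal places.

184.67 kN

(R or Lr) → Lr = 83.7 kN; (Lr or R) → Lr = 83.7 kN.
1. 1.0(42.1) = 42.10
2. 1.0(42.1) + 1.0(83.7) + 0.7(84.1) = 184.67
3. 0.67(42.1) - 0.7(84.1) = -30.66
4. 1.0(42.1) + 1.0(83.7) + 0.6(39.1) = 149.26
5. 1.0(42.1) + 0.7(84.1) + 0.7(83.7) = 159.56
Maximum is from combination 2.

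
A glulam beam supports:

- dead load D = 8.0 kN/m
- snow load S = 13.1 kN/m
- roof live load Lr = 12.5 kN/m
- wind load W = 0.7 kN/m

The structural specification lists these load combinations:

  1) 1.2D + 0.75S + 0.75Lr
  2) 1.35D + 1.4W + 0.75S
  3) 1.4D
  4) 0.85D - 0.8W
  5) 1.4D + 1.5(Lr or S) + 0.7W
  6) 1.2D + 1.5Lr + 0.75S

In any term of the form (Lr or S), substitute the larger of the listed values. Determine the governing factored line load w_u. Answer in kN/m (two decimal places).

38.18 kN/m

(Lr or S) → S = 13.1 kN/m.
1) 1.2(8.0) + 0.75(13.1) + 0.75(12.5) = 28.80
2) 1.35(8.0) + 1.4(0.7) + 0.75(13.1) = 10.80 + 0.98 + 9.83 = 21.61
3) 1.4(8.0) = 11.20
4) 0.85(8.0) - 0.8(0.7) = 6.80 - 0.56 = 6.24
5) 1.4(8.0) + 1.5(13.1) + 0.7(0.7) = 11.20 + 19.65 + 0.49 = 31.34
6) 1.2(8.0) + 1.5(12.5) + 0.75(13.1) = 9.60 + 18.75 + 9.83 = 38.18
The controlling combination is 6, giving 38.18 kN/m.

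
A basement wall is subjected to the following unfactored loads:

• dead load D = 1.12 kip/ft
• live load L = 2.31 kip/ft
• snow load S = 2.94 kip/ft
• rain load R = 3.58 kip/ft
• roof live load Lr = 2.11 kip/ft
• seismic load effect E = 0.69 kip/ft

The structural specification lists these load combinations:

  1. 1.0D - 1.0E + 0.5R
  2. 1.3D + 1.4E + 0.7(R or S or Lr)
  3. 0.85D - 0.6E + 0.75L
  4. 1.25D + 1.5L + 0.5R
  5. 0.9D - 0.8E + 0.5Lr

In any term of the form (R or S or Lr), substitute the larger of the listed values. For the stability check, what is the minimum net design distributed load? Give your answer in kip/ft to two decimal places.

1.51 kip/ft

(R or S or Lr) → R = 3.58 kip/ft.
1. 1.0(1.12) - 1.0(0.69) + 0.5(3.58) = 2.22
2. 1.3(1.12) + 1.4(0.69) + 0.7(3.58) = 4.93
3. 0.85(1.12) - 0.6(0.69) + 0.75(2.31) = 2.27
4. 1.25(1.12) + 1.5(2.31) + 0.5(3.58) = 6.66
5. 0.9(1.12) - 0.8(0.69) + 0.5(2.11) = 1.51
Combination 5 gives the minimum: 1.51 kip/ft.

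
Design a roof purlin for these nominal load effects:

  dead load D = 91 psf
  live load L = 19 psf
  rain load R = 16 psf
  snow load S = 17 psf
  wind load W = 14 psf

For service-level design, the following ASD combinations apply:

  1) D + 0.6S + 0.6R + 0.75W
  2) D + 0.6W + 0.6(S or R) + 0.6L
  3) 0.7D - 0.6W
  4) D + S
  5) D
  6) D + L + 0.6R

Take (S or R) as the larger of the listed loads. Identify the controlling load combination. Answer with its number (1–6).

Combination 1

(S or R) → S = 17 psf.
1) 1.0(91) + 0.6(17) + 0.6(16) + 0.75(14) = 121.30
2) 1.0(91) + 0.6(14) + 0.6(17) + 0.6(19) = 121.00
3) 0.7(91) - 0.6(14) = 55.30
4) 1.0(91) + 1.0(17) = 108.00
5) 1.0(91) = 91.00
6) 1.0(91) + 1.0(19) + 0.6(16) = 119.60
The largest value is 121.30 psf from combination 1.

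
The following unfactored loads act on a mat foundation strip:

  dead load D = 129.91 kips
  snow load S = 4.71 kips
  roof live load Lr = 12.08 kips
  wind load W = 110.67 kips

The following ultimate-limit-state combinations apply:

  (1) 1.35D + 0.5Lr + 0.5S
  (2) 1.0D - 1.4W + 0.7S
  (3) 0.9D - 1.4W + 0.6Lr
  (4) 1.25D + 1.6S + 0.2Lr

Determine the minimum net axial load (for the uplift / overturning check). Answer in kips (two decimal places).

-30.77 kips

(1) 1.35(129.91) + 0.5(12.08) + 0.5(4.71) = 183.77
(2) 1.0(129.91) - 1.4(110.67) + 0.7(4.71) = 129.91 - 154.94 + 3.30 = -21.73
(3) 0.9(129.91) - 1.4(110.67) + 0.6(12.08) = 116.92 - 154.94 + 7.25 = -30.77
(4) 1.25(129.91) + 1.6(4.71) + 0.2(12.08) = 172.34
Combination 3 gives the minimum: -30.77 kips.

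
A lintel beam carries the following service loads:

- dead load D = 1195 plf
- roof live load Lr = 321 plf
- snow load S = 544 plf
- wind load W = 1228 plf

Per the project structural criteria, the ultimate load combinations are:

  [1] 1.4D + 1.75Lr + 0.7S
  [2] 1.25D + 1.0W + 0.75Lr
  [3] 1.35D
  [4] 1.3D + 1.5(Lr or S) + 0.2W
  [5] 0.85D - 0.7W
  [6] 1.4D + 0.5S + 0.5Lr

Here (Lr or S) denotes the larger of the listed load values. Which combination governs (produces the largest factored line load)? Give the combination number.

(Lr or S) → S = 544 plf.
[1] 1.4(1195) + 1.75(321) + 0.7(544) = 2615.6
[2] 1.25(1195) + 1.0(1228) + 0.75(321) = 2962.5
[3] 1.35(1195) = 1613.3
[4] 1.3(1195) + 1.5(544) + 0.2(1228) = 2615.1
[5] 0.85(1195) - 0.7(1228) = 156.2
[6] 1.4(1195) + 0.5(544) + 0.5(321) = 2105.5
The largest value is 2962.5 plf from combination 2.

Combination 2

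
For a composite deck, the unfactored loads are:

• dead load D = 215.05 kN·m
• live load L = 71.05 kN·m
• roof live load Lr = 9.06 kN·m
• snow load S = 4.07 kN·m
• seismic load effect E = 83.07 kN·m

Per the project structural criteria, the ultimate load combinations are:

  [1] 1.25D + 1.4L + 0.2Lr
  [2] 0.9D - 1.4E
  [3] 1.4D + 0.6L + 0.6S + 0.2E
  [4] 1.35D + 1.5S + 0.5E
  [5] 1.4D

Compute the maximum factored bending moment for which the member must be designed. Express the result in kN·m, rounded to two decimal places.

[1] 1.25(215.05) + 1.4(71.05) + 0.2(9.06) = 268.81 + 99.47 + 1.81 = 370.09
[2] 0.9(215.05) - 1.4(83.07) = 193.55 - 116.30 = 77.25
[3] 1.4(215.05) + 0.6(71.05) + 0.6(4.07) + 0.2(83.07) = 362.76
[4] 1.35(215.05) + 1.5(4.07) + 0.5(83.07) = 337.96
[5] 1.4(215.05) = 301.07
Combination 1 governs: M_u = 370.09 kN·m.

370.09 kN·m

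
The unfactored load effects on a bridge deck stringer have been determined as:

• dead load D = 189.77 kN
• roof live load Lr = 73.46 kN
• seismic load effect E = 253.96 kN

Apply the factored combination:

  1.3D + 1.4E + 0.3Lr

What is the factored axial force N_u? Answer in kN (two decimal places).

1.3(189.77) + 1.4(253.96) + 0.3(73.46) = 246.70 + 355.54 + 22.04 = 624.28
N_u = 624.28 kN.

624.28 kN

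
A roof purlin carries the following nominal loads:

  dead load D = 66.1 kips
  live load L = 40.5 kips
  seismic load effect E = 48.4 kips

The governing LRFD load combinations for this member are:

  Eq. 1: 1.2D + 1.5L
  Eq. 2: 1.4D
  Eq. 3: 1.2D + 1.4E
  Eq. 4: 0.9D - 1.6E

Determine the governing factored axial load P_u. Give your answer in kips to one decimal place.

147.1 kips

Eq. 1: 1.2(66.1) + 1.5(40.5) = 79.3 + 60.8 = 140.1
Eq. 2: 1.4(66.1) = 92.5
Eq. 3: 1.2(66.1) + 1.4(48.4) = 79.3 + 67.8 = 147.1
Eq. 4: 0.9(66.1) - 1.6(48.4) = -18.0
Maximum is from combination 3.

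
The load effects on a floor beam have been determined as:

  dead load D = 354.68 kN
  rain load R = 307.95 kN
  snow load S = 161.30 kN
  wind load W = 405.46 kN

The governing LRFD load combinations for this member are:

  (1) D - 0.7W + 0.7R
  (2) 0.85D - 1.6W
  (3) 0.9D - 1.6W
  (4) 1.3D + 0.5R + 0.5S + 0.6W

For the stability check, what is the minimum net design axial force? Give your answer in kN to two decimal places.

(1) 1.0(354.68) - 0.7(405.46) + 0.7(307.95) = 286.42
(2) 0.85(354.68) - 1.6(405.46) = -347.26
(3) 0.9(354.68) - 1.6(405.46) = -329.52
(4) 1.3(354.68) + 0.5(307.95) + 0.5(161.30) + 0.6(405.46) = 938.99
Combination 2 gives the minimum: -347.26 kN.

-347.26 kN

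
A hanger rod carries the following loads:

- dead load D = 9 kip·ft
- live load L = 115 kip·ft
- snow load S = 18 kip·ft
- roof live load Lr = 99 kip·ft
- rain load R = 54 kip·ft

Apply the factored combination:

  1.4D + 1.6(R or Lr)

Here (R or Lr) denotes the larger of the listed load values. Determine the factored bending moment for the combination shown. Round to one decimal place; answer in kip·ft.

171.0 kip·ft

(R or Lr) → Lr = 99 kip·ft.
1.4(9) + 1.6(99) = 12.6 + 158.4 = 171.0
M_u = 171.0 kip·ft.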